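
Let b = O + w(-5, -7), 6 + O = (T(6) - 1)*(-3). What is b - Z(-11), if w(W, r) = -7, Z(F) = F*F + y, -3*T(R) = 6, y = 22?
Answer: -147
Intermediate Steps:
T(R) = -2 (T(R) = -⅓*6 = -2)
O = 3 (O = -6 + (-2 - 1)*(-3) = -6 - 3*(-3) = -6 + 9 = 3)
Z(F) = 22 + F² (Z(F) = F*F + 22 = F² + 22 = 22 + F²)
b = -4 (b = 3 - 7 = -4)
b - Z(-11) = -4 - (22 + (-11)²) = -4 - (22 + 121) = -4 - 1*143 = -4 - 143 = -147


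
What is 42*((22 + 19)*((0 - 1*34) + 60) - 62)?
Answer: 42168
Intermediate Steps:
42*((22 + 19)*((0 - 1*34) + 60) - 62) = 42*(41*((0 - 34) + 60) - 62) = 42*(41*(-34 + 60) - 62) = 42*(41*26 - 62) = 42*(1066 - 62) = 42*1004 = 42168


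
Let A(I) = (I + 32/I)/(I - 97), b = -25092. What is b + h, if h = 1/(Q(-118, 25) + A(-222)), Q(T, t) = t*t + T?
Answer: -451079375523/17977021 ≈ -25092.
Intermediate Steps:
Q(T, t) = T + t² (Q(T, t) = t² + T = T + t²)
A(I) = (I + 32/I)/(-97 + I)
h = 35409/17977021 (h = 1/((-118 + 25²) + (32 + (-222)²)/((-222)*(-97 - 222))) = 1/((-118 + 625) - 1/222*(32 + 49284)/(-319)) = 1/(507 - 1/222*(-1/319)*49316) = 1/(507 + 24658/35409) = 1/(17977021/35409) = 35409/17977021 ≈ 0.0019697)
b + h = -25092 + 35409/17977021 = -451079375523/17977021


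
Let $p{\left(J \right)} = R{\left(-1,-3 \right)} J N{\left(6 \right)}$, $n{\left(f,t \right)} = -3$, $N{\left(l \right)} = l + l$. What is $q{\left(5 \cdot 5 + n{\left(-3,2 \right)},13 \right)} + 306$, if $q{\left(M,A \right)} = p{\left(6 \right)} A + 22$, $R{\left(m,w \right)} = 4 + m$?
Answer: $3136$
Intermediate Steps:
$N{\left(l \right)} = 2 l$
$p{\left(J \right)} = 36 J$ ($p{\left(J \right)} = \left(4 - 1\right) J 2 \cdot 6 = 3 J 12 = 36 J$)
$q{\left(M,A \right)} = 22 + 216 A$ ($q{\left(M,A \right)} = 36 \cdot 6 A + 22 = 216 A + 22 = 22 + 216 A$)
$q{\left(5 \cdot 5 + n{\left(-3,2 \right)},13 \right)} + 306 = \left(22 + 216 \cdot 13\right) + 306 = \left(22 + 2808\right) + 306 = 2830 + 306 = 3136$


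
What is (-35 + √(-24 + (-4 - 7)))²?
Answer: (35 - I*√35)² ≈ 1190.0 - 414.13*I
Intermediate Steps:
(-35 + √(-24 + (-4 - 7)))² = (-35 + √(-24 - 11))² = (-35 + √(-35))² = (-35 + I*√35)²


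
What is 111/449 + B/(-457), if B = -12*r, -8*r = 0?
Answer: 111/449 ≈ 0.24722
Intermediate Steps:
r = 0 (r = -1/8*0 = 0)
B = 0 (B = -12*0 = 0)
111/449 + B/(-457) = 111/449 + 0/(-457) = 111*(1/449) + 0*(-1/457) = 111/449 + 0 = 111/449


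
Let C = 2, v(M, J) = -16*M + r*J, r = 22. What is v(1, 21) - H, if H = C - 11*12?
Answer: 576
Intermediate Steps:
v(M, J) = -16*M + 22*J
H = -130 (H = 2 - 11*12 = 2 - 132 = -130)
v(1, 21) - H = (-16*1 + 22*21) - 1*(-130) = (-16 + 462) + 130 = 446 + 130 = 576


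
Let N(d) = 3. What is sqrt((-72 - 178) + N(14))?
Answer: I*sqrt(247) ≈ 15.716*I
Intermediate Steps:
sqrt((-72 - 178) + N(14)) = sqrt((-72 - 178) + 3) = sqrt(-250 + 3) = sqrt(-247) = I*sqrt(247)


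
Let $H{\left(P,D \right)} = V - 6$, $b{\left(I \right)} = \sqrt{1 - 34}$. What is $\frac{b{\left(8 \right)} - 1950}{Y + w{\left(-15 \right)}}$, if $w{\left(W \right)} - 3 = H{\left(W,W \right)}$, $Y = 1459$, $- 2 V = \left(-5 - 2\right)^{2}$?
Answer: $- \frac{3900}{2863} + \frac{2 i \sqrt{33}}{2863} \approx -1.3622 + 0.004013 i$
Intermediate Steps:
$V = - \frac{49}{2}$ ($V = - \frac{\left(-5 - 2\right)^{2}}{2} = - \frac{\left(-7\right)^{2}}{2} = \left(- \frac{1}{2}\right) 49 = - \frac{49}{2} \approx -24.5$)
$b{\left(I \right)} = i \sqrt{33}$ ($b{\left(I \right)} = \sqrt{-33} = i \sqrt{33}$)
$H{\left(P,D \right)} = - \frac{61}{2}$ ($H{\left(P,D \right)} = - \frac{49}{2} - 6 = - \frac{61}{2}$)
$w{\left(W \right)} = - \frac{55}{2}$ ($w{\left(W \right)} = 3 - \frac{61}{2} = - \frac{55}{2}$)
$\frac{b{\left(8 \right)} - 1950}{Y + w{\left(-15 \right)}} = \frac{i \sqrt{33} - 1950}{1459 - \frac{55}{2}} = \frac{-1950 + i \sqrt{33}}{\frac{2863}{2}} = \left(-1950 + i \sqrt{33}\right) \frac{2}{2863} = - \frac{3900}{2863} + \frac{2 i \sqrt{33}}{2863}$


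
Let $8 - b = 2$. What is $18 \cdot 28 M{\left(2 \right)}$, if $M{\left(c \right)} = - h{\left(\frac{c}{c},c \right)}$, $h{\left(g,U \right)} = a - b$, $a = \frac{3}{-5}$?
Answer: $\frac{16632}{5} \approx 3326.4$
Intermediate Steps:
$b = 6$ ($b = 8 - 2 = 6$)
$a = - \frac{3}{5}$ ($a = 3 \left(- \frac{1}{5}\right) = - \frac{3}{5} \approx -0.6$)
$h{\left(g,U \right)} = - \frac{33}{5}$ ($h{\left(g,U \right)} = - \frac{3}{5} - 6 = - \frac{33}{5}$)
$M{\left(c \right)} = \frac{33}{5}$ ($M{\left(c \right)} = \left(-1\right) \left(- \frac{33}{5}\right) = \frac{33}{5}$)
$18 \cdot 28 M{\left(2 \right)} = 18 \cdot 28 \cdot \frac{33}{5} = 504 \cdot \frac{33}{5} = \frac{16632}{5}$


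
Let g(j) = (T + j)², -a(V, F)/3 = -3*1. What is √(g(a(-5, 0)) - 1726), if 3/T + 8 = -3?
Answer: I*√199630/11 ≈ 40.618*I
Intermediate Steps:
a(V, F) = 9 (a(V, F) = -(-9) = -3*(-3) = 9)
T = -3/11 (T = 3/(-8 - 3) = 3/(-11) = 3*(-1/11) = -3/11 ≈ -0.27273)
g(j) = (-3/11 + j)²
√(g(a(-5, 0)) - 1726) = √((-3 + 11*9)²/121 - 1726) = √((-3 + 99)²/121 - 1726) = √((1/121)*96² - 1726) = √((1/121)*9216 - 1726) = √(9216/121 - 1726) = √(-199630/121) = I*√199630/11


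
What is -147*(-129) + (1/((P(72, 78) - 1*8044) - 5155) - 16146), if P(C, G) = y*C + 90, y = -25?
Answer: 41998652/14909 ≈ 2817.0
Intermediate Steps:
P(C, G) = 90 - 25*C (P(C, G) = -25*C + 90 = 90 - 25*C)
-147*(-129) + (1/((P(72, 78) - 1*8044) - 5155) - 16146) = -147*(-129) + (1/(((90 - 25*72) - 1*8044) - 5155) - 16146) = 18963 + (1/(((90 - 1800) - 8044) - 5155) - 16146) = 18963 + (1/((-1710 - 8044) - 5155) - 16146) = 18963 + (1/(-9754 - 5155) - 16146) = 18963 + (1/(-14909) - 16146) = 18963 + (-1/14909 - 16146) = 18963 - 240720715/14909 = 41998652/14909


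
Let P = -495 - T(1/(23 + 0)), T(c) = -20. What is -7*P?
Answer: 3325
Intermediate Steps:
P = -475 (P = -495 - 1*(-20) = -495 + 20 = -475)
-7*P = -7*(-475) = 3325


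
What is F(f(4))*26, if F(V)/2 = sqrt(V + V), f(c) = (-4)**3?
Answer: 416*I*sqrt(2) ≈ 588.31*I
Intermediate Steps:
f(c) = -64
F(V) = 2*sqrt(2)*sqrt(V) (F(V) = 2*sqrt(V + V) = 2*sqrt(2*V) = 2*(sqrt(2)*sqrt(V)) = 2*sqrt(2)*sqrt(V))
F(f(4))*26 = (2*sqrt(2)*sqrt(-64))*26 = (2*sqrt(2)*(8*I))*26 = (16*I*sqrt(2))*26 = 416*I*sqrt(2)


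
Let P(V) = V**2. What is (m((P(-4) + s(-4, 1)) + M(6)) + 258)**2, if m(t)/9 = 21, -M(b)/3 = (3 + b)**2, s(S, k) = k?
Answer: 199809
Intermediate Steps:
M(b) = -3*(3 + b)**2
m(t) = 189 (m(t) = 9*21 = 189)
(m((P(-4) + s(-4, 1)) + M(6)) + 258)**2 = (189 + 258)**2 = 447**2 = 199809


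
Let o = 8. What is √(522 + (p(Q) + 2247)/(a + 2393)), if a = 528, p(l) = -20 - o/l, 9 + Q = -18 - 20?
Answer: √9852880823917/137287 ≈ 22.864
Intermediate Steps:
Q = -47 (Q = -9 + (-18 - 20) = -9 - 38 = -47)
p(l) = -20 - 8/l
√(522 + (p(Q) + 2247)/(a + 2393)) = √(522 + ((-20 - 8/(-47)) + 2247)/(528 + 2393)) = √(522 + ((-20 - 8*(-1/47)) + 2247)/2921) = √(522 + ((-20 + 8/47) + 2247)*(1/2921)) = √(522 + (-932/47 + 2247)*(1/2921)) = √(522 + (104677/47)*(1/2921)) = √(522 + 104677/137287) = √(71768491/137287) = √9852880823917/137287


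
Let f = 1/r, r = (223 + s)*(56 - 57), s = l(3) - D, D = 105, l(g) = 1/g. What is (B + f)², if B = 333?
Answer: 13974076944/126025 ≈ 1.1088e+5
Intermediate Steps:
s = -314/3 (s = 1/3 - 1*105 = ⅓ - 105 = -314/3 ≈ -104.67)
r = -355/3 (r = (223 - 314/3)*(56 - 57) = (355/3)*(-1) = -355/3 ≈ -118.33)
f = -3/355 (f = 1/(-355/3) = -3/355 ≈ -0.0084507)
(B + f)² = (333 - 3/355)² = (118212/355)² = 13974076944/126025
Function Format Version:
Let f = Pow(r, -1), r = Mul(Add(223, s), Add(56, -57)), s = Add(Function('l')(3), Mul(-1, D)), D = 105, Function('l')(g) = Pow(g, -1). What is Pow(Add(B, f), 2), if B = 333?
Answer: Rational(13974076944, 126025) ≈ 1.1088e+5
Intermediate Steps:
s = Rational(-314, 3) (s = Add(Pow(3, -1), Mul(-1, 105)) = Add(Rational(1, 3), -105) = Rational(-314, 3) ≈ -104.67)
r = Rational(-355, 3) (r = Mul(Add(223, Rational(-314, 3)), Add(56, -57)) = Mul(Rational(355, 3), -1) = Rational(-355, 3) ≈ -118.33)
f = Rational(-3, 355) (f = Pow(Rational(-355, 3), -1) = Rational(-3, 355) ≈ -0.0084507)
Pow(Add(B, f), 2) = Pow(Add(333, Rational(-3, 355)), 2) = Pow(Rational(118212, 355), 2) = Rational(13974076944, 126025)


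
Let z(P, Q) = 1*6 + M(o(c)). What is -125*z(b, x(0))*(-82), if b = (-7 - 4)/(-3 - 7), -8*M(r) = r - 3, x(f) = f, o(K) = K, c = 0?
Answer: 261375/4 ≈ 65344.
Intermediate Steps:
M(r) = 3/8 - r/8 (M(r) = -(r - 3)/8 = -(-3 + r)/8 = 3/8 - r/8)
b = 11/10 (b = -11/(-10) = -11*(-⅒) = 11/10 ≈ 1.1000)
z(P, Q) = 51/8 (z(P, Q) = 1*6 + (3/8 - ⅛*0) = 6 + (3/8 + 0) = 6 + 3/8 = 51/8)
-125*z(b, x(0))*(-82) = -125*51/8*(-82) = -6375/8*(-82) = 261375/4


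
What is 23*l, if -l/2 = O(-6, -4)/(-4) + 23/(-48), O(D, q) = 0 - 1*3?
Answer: -299/24 ≈ -12.458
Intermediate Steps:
O(D, q) = -3 (O(D, q) = 0 - 3 = -3)
l = -13/24 (l = -2*(-3/(-4) + 23/(-48)) = -2*(-3*(-¼) + 23*(-1/48)) = -2*(¾ - 23/48) = -2*13/48 = -13/24 ≈ -0.54167)
23*l = 23*(-13/24) = -299/24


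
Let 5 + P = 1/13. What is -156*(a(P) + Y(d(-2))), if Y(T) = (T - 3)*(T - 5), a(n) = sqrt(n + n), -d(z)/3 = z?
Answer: -468 - 96*I*sqrt(26) ≈ -468.0 - 489.51*I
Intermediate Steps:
d(z) = -3*z
P = -64/13 (P = -5 + 1/13 = -64/13 ≈ -4.9231)
a(n) = sqrt(2)*sqrt(n) (a(n) = sqrt(2*n) = sqrt(2)*sqrt(n))
Y(T) = (-5 + T)*(-3 + T) (Y(T) = (-3 + T)*(-5 + T) = (-5 + T)*(-3 + T))
-156*(a(P) + Y(d(-2))) = -156*(sqrt(2)*sqrt(-64/13) + (15 + (-3*(-2))**2 - (-24)*(-2))) = -156*(sqrt(2)*(8*I*sqrt(13)/13) + (15 + 6**2 - 8*6)) = -156*(8*I*sqrt(26)/13 + (15 + 36 - 48)) = -156*(8*I*sqrt(26)/13 + 3) = -156*(3 + 8*I*sqrt(26)/13) = -468 - 96*I*sqrt(26)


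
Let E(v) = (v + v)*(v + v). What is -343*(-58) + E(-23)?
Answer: 22010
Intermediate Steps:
E(v) = 4*v² (E(v) = (2*v)*(2*v) = 4*v²)
-343*(-58) + E(-23) = -343*(-58) + 4*(-23)² = 19894 + 4*529 = 19894 + 2116 = 22010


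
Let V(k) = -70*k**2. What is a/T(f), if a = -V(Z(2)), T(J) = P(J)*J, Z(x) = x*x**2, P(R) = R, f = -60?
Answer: 56/45 ≈ 1.2444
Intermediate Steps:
Z(x) = x**3
T(J) = J**2 (T(J) = J*J = J**2)
a = 4480 (a = -(-70)*(2**3)**2 = -(-70)*8**2 = -(-70)*64 = -1*(-4480) = 4480)
a/T(f) = 4480/((-60)**2) = 4480/3600 = 4480*(1/3600) = 56/45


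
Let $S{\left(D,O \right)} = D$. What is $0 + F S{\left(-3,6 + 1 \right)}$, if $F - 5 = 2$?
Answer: $-21$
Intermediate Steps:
$F = 7$ ($F = 5 + 2 = 7$)
$0 + F S{\left(-3,6 + 1 \right)} = 0 + 7 \left(-3\right) = 0 - 21 = -21$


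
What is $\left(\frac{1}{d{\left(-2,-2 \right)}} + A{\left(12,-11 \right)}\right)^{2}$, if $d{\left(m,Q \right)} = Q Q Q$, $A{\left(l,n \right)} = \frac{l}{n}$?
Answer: $\frac{11449}{7744} \approx 1.4784$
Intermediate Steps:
$d{\left(m,Q \right)} = Q^{3}$ ($d{\left(m,Q \right)} = Q^{2} Q = Q^{3}$)
$\left(\frac{1}{d{\left(-2,-2 \right)}} + A{\left(12,-11 \right)}\right)^{2} = \left(\frac{1}{\left(-2\right)^{3}} + \frac{12}{-11}\right)^{2} = \left(\frac{1}{-8} + 12 \left(- \frac{1}{11}\right)\right)^{2} = \left(- \frac{1}{8} - \frac{12}{11}\right)^{2} = \left(- \frac{107}{88}\right)^{2} = \frac{11449}{7744}$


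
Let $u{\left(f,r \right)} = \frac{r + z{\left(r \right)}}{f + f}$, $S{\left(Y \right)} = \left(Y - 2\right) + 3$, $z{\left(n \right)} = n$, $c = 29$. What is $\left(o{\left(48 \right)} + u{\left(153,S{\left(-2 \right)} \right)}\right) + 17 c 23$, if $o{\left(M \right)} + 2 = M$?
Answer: $\frac{1741904}{153} \approx 11385.0$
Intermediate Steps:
$o{\left(M \right)} = -2 + M$
$S{\left(Y \right)} = 1 + Y$ ($S{\left(Y \right)} = \left(-2 + Y\right) + 3 = 1 + Y$)
$u{\left(f,r \right)} = \frac{r}{f}$ ($u{\left(f,r \right)} = \frac{r + r}{f + f} = \frac{2 r}{2 f} = 2 r \frac{1}{2 f} = \frac{r}{f}$)
$\left(o{\left(48 \right)} + u{\left(153,S{\left(-2 \right)} \right)}\right) + 17 c 23 = \left(\left(-2 + 48\right) + \frac{1 - 2}{153}\right) + 17 \cdot 29 \cdot 23 = \left(46 - \frac{1}{153}\right) + 493 \cdot 23 = \left(46 - \frac{1}{153}\right) + 11339 = \frac{7037}{153} + 11339 = \frac{1741904}{153}$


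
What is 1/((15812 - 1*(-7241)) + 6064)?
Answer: 1/29117 ≈ 3.4344e-5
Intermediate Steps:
1/((15812 - 1*(-7241)) + 6064) = 1/((15812 + 7241) + 6064) = 1/(23053 + 6064) = 1/29117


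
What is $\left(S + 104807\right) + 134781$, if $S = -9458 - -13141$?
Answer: $243271$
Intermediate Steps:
$S = 3683$ ($S = -9458 + 13141 = 3683$)
$\left(S + 104807\right) + 134781 = \left(3683 + 104807\right) + 134781 = 108490 + 134781 = 243271$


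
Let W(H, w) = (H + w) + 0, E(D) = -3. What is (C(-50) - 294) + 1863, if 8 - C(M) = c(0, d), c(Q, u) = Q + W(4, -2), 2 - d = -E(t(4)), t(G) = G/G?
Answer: 1575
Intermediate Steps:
t(G) = 1
d = -1 (d = 2 - (-1)*(-3) = 2 - 1*3 = 2 - 3 = -1)
W(H, w) = H + w
c(Q, u) = 2 + Q (c(Q, u) = Q + (4 - 2) = Q + 2 = 2 + Q)
C(M) = 6 (C(M) = 8 - (2 + 0) = 8 - 1*2 = 8 - 2 = 6)
(C(-50) - 294) + 1863 = (6 - 294) + 1863 = -288 + 1863 = 1575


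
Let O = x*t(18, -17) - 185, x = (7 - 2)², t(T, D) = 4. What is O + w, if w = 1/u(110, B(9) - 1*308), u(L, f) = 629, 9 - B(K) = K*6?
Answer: -53464/629 ≈ -84.998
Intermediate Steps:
B(K) = 9 - 6*K (B(K) = 9 - K*6 = 9 - 6*K)
x = 25 (x = 5² = 25)
O = -85 (O = 25*4 - 185 = 100 - 185 = -85)
w = 1/629 ≈ 0.0015898
O + w = -85 + 1/629 = -53464/629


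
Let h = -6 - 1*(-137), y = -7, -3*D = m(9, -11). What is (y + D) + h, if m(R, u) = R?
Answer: 121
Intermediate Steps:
D = -3 (D = -⅓*9 = -3)
h = 131 (h = -6 + 137 = 131)
(y + D) + h = (-7 - 3) + 131 = -10 + 131 = 121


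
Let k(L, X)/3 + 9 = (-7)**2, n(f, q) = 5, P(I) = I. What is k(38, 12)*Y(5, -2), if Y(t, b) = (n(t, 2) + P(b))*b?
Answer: -720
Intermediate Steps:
k(L, X) = 120 (k(L, X) = -27 + 3*(-7)**2 = -27 + 3*49 = -27 + 147 = 120)
Y(t, b) = b*(5 + b) (Y(t, b) = (5 + b)*b = b*(5 + b))
k(38, 12)*Y(5, -2) = 120*(-2*(5 - 2)) = 120*(-2*3) = 120*(-6) = -720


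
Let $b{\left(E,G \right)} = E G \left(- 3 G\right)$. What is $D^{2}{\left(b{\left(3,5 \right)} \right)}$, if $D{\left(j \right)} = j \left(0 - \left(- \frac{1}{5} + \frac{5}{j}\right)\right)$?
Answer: $2500$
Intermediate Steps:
$b{\left(E,G \right)} = - 3 E G^{2}$
$D{\left(j \right)} = j \left(\frac{1}{5} - \frac{5}{j}\right)$ ($D{\left(j \right)} = j \left(0 - \left(- \frac{1}{5} + \frac{5}{j}\right)\right) = j \left(0 + \left(\frac{1}{5} - \frac{5}{j}\right)\right) = j \left(\frac{1}{5} - \frac{5}{j}\right)$)
$D^{2}{\left(b{\left(3,5 \right)} \right)} = \left(-5 + \frac{\left(-3\right) 3 \cdot 5^{2}}{5}\right)^{2} = \left(-5 + \frac{\left(-3\right) 3 \cdot 25}{5}\right)^{2} = \left(-5 + \frac{1}{5} \left(-225\right)\right)^{2} = \left(-5 - 45\right)^{2} = \left(-50\right)^{2} = 2500$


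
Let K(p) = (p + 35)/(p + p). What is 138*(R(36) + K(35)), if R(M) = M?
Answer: 5106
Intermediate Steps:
K(p) = (35 + p)/(2*p) (K(p) = (35 + p)/((2*p)) = (35 + p)*(1/(2*p)) = (35 + p)/(2*p))
138*(R(36) + K(35)) = 138*(36 + (1/2)*(35 + 35)/35) = 138*(36 + (1/2)*(1/35)*70) = 138*(36 + 1) = 138*37 = 5106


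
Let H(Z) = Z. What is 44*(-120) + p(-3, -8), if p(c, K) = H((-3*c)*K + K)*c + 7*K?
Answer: -5096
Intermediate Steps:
p(c, K) = 7*K + c*(K - 3*K*c) (p(c, K) = ((-3*c)*K + K)*c + 7*K = (-3*K*c + K)*c + 7*K = (K - 3*K*c)*c + 7*K = c*(K - 3*K*c) + 7*K = 7*K + c*(K - 3*K*c))
44*(-120) + p(-3, -8) = 44*(-120) - 8*(7 - 1*(-3)*(-1 + 3*(-3))) = -5280 - 8*(7 - 1*(-3)*(-1 - 9)) = -5280 - 8*(7 - 1*(-3)*(-10)) = -5280 - 8*(7 - 30) = -5280 - 8*(-23) = -5280 + 184 = -5096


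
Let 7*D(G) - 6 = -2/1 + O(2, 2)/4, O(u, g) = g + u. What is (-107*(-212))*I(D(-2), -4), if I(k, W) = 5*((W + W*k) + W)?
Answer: -8619920/7 ≈ -1.2314e+6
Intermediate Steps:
D(G) = 5/7 (D(G) = 6/7 + (-2/1 + (2 + 2)/4)/7 = 6/7 + (-2*1 + 4*(¼))/7 = 6/7 + (-2 + 1)/7 = 6/7 + (⅐)*(-1) = 6/7 - ⅐ = 5/7)
I(k, W) = 10*W + 5*W*k (I(k, W) = 5*(2*W + W*k) = 10*W + 5*W*k)
(-107*(-212))*I(D(-2), -4) = (-107*(-212))*(5*(-4)*(2 + 5/7)) = 22684*(5*(-4)*(19/7)) = 22684*(-380/7) = -8619920/7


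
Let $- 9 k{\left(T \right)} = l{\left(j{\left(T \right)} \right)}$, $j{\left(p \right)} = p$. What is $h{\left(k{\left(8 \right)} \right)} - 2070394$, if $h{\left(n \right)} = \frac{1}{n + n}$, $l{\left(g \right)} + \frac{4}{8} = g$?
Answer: $- \frac{10351973}{5} \approx -2.0704 \cdot 10^{6}$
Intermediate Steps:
$l{\left(g \right)} = - \frac{1}{2} + g$
$k{\left(T \right)} = \frac{1}{18} - \frac{T}{9}$ ($k{\left(T \right)} = - \frac{- \frac{1}{2} + T}{9} = \frac{1}{18} - \frac{T}{9}$)
$h{\left(n \right)} = \frac{1}{2 n}$
$h{\left(k{\left(8 \right)} \right)} - 2070394 = \frac{1}{2 \left(\frac{1}{18} - \frac{8}{9}\right)} - 2070394 = \frac{1}{2 \left(- \frac{5}{6}\right)} - 2070394 = \frac{1}{2} \left(- \frac{6}{5}\right) - 2070394 = - \frac{3}{5} - 2070394 = - \frac{10351973}{5}$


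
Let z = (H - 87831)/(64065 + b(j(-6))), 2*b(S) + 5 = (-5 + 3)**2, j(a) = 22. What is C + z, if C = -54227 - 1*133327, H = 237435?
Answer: -24030807258/128129 ≈ -1.8755e+5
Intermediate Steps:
b(S) = -1/2 (b(S) = -5/2 + (-5 + 3)**2/2 = -5/2 + (1/2)*(-2)**2 = -5/2 + (1/2)*4 = -5/2 + 2 = -1/2)
z = 299208/128129 (z = (237435 - 87831)/(64065 - 1/2) = 149604/(128129/2) = 149604*(2/128129) = 299208/128129 ≈ 2.3352)
C = -187554 (C = -54227 - 133327 = -187554)
C + z = -187554 + 299208/128129 = -24030807258/128129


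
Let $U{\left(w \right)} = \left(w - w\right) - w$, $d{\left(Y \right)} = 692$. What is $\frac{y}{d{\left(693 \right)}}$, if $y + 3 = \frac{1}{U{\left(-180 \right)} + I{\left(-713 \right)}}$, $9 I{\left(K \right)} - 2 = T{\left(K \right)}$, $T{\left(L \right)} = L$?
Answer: $- \frac{151}{34946} \approx -0.0043209$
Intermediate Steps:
$I{\left(K \right)} = \frac{2}{9} + \frac{K}{9}$
$U{\left(w \right)} = - w$ ($U{\left(w \right)} = 0 - w = - w$)
$y = - \frac{302}{101}$ ($y = -3 + \frac{1}{\left(-1\right) \left(-180\right) + \left(\frac{2}{9} + \frac{1}{9} \left(-713\right)\right)} = -3 + \frac{1}{180 + \left(\frac{2}{9} - \frac{713}{9}\right)} = -3 + \frac{1}{180 - 79} = -3 + \frac{1}{101} = - \frac{302}{101} \approx -2.9901$)
$\frac{y}{d{\left(693 \right)}} = - \frac{302}{101 \cdot 692} = \left(- \frac{302}{101}\right) \frac{1}{692} = - \frac{151}{34946}$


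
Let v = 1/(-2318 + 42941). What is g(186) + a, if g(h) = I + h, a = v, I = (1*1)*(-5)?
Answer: 7352764/40623 ≈ 181.00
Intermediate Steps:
I = -5 (I = 1*(-5) = -5)
v = 1/40623 ≈ 2.4617e-5
a = 1/40623 ≈ 2.4617e-5
g(h) = -5 + h
g(186) + a = (-5 + 186) + 1/40623 = 181 + 1/40623 = 7352764/40623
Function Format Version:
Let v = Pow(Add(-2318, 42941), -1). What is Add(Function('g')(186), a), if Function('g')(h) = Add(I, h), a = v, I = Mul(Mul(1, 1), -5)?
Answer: Rational(7352764, 40623) ≈ 181.00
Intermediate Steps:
I = -5 (I = Mul(1, -5) = -5)
v = Rational(1, 40623) (v = Pow(40623, -1) = Rational(1, 40623) ≈ 2.4617e-5)
a = Rational(1, 40623) ≈ 2.4617e-5
Function('g')(h) = Add(-5, h)
Add(Function('g')(186), a) = Add(Add(-5, 186), Rational(1, 40623)) = Add(181, Rational(1, 40623)) = Rational(7352764, 40623)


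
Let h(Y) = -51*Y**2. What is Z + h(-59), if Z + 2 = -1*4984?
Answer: -182517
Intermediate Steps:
Z = -4986 (Z = -2 - 1*4984 = -2 - 4984 = -4986)
Z + h(-59) = -4986 - 51*(-59)**2 = -4986 - 51*3481 = -4986 - 177531 = -182517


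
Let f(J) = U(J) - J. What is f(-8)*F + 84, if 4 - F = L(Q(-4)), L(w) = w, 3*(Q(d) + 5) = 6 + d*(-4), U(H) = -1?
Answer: 287/3 ≈ 95.667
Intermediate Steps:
Q(d) = -3 - 4*d/3 (Q(d) = -5 + (6 + d*(-4))/3 = -5 + (6 - 4*d)/3 = -5 + (2 - 4*d/3) = -3 - 4*d/3)
f(J) = -1 - J
F = 5/3 (F = 4 - (-3 - 4/3*(-4)) = 4 - (-3 + 16/3) = 4 - 1*7/3 = 4 - 7/3 = 5/3 ≈ 1.6667)
f(-8)*F + 84 = (-1 - 1*(-8))*(5/3) + 84 = (-1 + 8)*(5/3) + 84 = 7*(5/3) + 84 = 35/3 + 84 = 287/3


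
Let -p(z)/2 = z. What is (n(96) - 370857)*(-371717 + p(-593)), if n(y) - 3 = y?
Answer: 137377332498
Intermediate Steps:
n(y) = 3 + y
p(z) = -2*z
(n(96) - 370857)*(-371717 + p(-593)) = ((3 + 96) - 370857)*(-371717 - 2*(-593)) = (99 - 370857)*(-371717 + 1186) = -370758*(-370531) = 137377332498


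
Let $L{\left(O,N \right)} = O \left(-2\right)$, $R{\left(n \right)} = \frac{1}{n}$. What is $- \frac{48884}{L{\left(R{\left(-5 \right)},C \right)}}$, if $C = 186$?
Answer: $-122210$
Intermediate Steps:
$L{\left(O,N \right)} = - 2 O$
$- \frac{48884}{L{\left(R{\left(-5 \right)},C \right)}} = - \frac{48884}{\left(-2\right) \frac{1}{-5}} = - \frac{48884}{\left(-2\right) \left(- \frac{1}{5}\right)} = - \frac{48884}{\frac{2}{5}} = \left(-48884\right) \frac{5}{2} = -122210$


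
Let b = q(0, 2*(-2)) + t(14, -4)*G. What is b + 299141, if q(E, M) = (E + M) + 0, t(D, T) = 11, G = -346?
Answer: 295331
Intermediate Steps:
q(E, M) = E + M
b = -3810 (b = (0 + 2*(-2)) + 11*(-346) = (0 - 4) - 3806 = -4 - 3806 = -3810)
b + 299141 = -3810 + 299141 = 295331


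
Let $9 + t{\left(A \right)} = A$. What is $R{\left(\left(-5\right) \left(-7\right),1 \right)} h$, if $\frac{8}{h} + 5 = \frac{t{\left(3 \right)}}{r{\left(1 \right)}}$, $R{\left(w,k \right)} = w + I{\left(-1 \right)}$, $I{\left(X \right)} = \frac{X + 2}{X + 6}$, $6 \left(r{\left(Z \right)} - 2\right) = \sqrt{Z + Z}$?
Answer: $- \frac{803968}{22915} - \frac{25344 \sqrt{2}}{22915} \approx -36.649$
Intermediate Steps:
$t{\left(A \right)} = -9 + A$
$r{\left(Z \right)} = 2 + \frac{\sqrt{2} \sqrt{Z}}{6}$ ($r{\left(Z \right)} = 2 + \frac{\sqrt{Z + Z}}{6} = 2 + \frac{\sqrt{2 Z}}{6} = 2 + \frac{\sqrt{2} \sqrt{Z}}{6}$)
$I{\left(X \right)} = \frac{2 + X}{6 + X}$
$R{\left(w,k \right)} = \frac{1}{5} + w$ ($R{\left(w,k \right)} = w + \frac{2 - 1}{6 - 1} = w + \frac{1}{5} \cdot 1 = w + \frac{1}{5} = \frac{1}{5} + w$)
$h = \frac{8}{-5 - \frac{6}{2 + \frac{\sqrt{2}}{6}}}$ ($h = \frac{8}{-5 + \frac{-9 + 3}{2 + \frac{\sqrt{2} \sqrt{1}}{6}}} = \frac{8}{-5 - \frac{6}{2 + \frac{1}{6} \sqrt{2} \cdot 1}} = \frac{8}{-5 - \frac{6}{2 + \frac{\sqrt{2}}{6}}} \approx -1.0412$)
$R{\left(\left(-5\right) \left(-7\right),1 \right)} h = \left(\frac{1}{5} - -35\right) \left(- \frac{4568}{4583} - \frac{144 \sqrt{2}}{4583}\right) = \left(\frac{1}{5} + 35\right) \left(- \frac{4568}{4583} - \frac{144 \sqrt{2}}{4583}\right) = \frac{176 \left(- \frac{4568}{4583} - \frac{144 \sqrt{2}}{4583}\right)}{5} = - \frac{803968}{22915} - \frac{25344 \sqrt{2}}{22915}$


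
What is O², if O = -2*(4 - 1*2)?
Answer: 16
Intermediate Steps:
O = -4 (O = -2*(4 - 2) = -2*2 = -4)
O² = (-4)² = 16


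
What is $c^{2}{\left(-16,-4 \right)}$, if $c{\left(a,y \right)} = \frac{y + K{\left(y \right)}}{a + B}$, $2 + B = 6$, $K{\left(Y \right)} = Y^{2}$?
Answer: $1$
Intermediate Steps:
$B = 4$ ($B = -2 + 6 = 4$)
$c{\left(a,y \right)} = \frac{y + y^{2}}{4 + a}$ ($c{\left(a,y \right)} = \frac{y + y^{2}}{a + 4} = \frac{y + y^{2}}{4 + a}$)
$c^{2}{\left(-16,-4 \right)} = \left(- \frac{4 \left(1 - 4\right)}{4 - 16}\right)^{2} = \left(\left(-4\right) \frac{1}{-12} \left(-3\right)\right)^{2} = \left(\left(-4\right) \left(- \frac{1}{12}\right) \left(-3\right)\right)^{2} = \left(-1\right)^{2} = 1$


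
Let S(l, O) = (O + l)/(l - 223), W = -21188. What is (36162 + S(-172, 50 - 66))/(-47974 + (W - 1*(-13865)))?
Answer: -14284178/21842315 ≈ -0.65397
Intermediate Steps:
S(l, O) = (O + l)/(-223 + l)
(36162 + S(-172, 50 - 66))/(-47974 + (W - 1*(-13865))) = (36162 + ((50 - 66) - 172)/(-223 - 172))/(-47974 + (-21188 - 1*(-13865))) = (36162 + (-16 - 172)/(-395))/(-47974 + (-21188 + 13865)) = (36162 - 1/395*(-188))/(-47974 - 7323) = (36162 + 188/395)/(-55297) = (14284178/395)*(-1/55297) = -14284178/21842315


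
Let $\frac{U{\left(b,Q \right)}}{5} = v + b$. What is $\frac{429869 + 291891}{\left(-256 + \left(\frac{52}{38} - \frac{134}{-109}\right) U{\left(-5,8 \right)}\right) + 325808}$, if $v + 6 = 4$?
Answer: $\frac{373691240}{168507473} \approx 2.2177$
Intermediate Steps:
$v = -2$ ($v = -6 + 4 = -2$)
$U{\left(b,Q \right)} = -10 + 5 b$ ($U{\left(b,Q \right)} = 5 \left(-2 + b\right) = -10 + 5 b$)
$\frac{429869 + 291891}{\left(-256 + \left(\frac{52}{38} - \frac{134}{-109}\right) U{\left(-5,8 \right)}\right) + 325808} = \frac{429869 + 291891}{\left(-256 + \left(\frac{52}{38} - \frac{134}{-109}\right) \left(-10 + 5 \left(-5\right)\right)\right) + 325808} = \frac{721760}{\left(-256 + \left(52 \cdot \frac{1}{38} - - \frac{134}{109}\right) \left(-10 - 25\right)\right) + 325808} = \frac{721760}{\left(-256 + \left(\frac{26}{19} + \frac{134}{109}\right) \left(-35\right)\right) + 325808} = \frac{721760}{\left(-256 + \frac{5380}{2071} \left(-35\right)\right) + 325808} = \frac{721760}{\left(-256 - \frac{188300}{2071}\right) + 325808} = \frac{721760}{- \frac{718476}{2071} + 325808} = \frac{721760}{\frac{674029892}{2071}} = 721760 \cdot \frac{2071}{674029892} = \frac{373691240}{168507473}$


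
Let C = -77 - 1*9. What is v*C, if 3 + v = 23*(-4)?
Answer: 8170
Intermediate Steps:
v = -95 (v = -3 + 23*(-4) = -3 - 92 = -95)
C = -86 (C = -77 - 9 = -86)
v*C = -95*(-86) = 8170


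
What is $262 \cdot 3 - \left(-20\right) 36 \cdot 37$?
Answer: $27426$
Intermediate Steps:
$262 \cdot 3 - \left(-20\right) 36 \cdot 37 = 786 - \left(-720\right) 37 = 786 - -26640 = 786 + 26640 = 27426$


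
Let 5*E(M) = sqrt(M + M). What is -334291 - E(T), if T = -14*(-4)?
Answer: -334291 - 4*sqrt(7)/5 ≈ -3.3429e+5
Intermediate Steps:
T = 56
E(M) = sqrt(2)*sqrt(M)/5 (E(M) = sqrt(M + M)/5 = sqrt(2*M)/5 = (sqrt(2)*sqrt(M))/5 = sqrt(2)*sqrt(M)/5)
-334291 - E(T) = -334291 - sqrt(2)*sqrt(56)/5 = -334291 - sqrt(2)*2*sqrt(14)/5 = -334291 - 4*sqrt(7)/5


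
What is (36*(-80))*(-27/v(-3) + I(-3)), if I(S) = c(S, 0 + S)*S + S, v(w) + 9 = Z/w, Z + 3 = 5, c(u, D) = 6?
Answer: 1520640/29 ≈ 52436.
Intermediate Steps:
Z = 2 (Z = -3 + 5 = 2)
v(w) = -9 + 2/w
I(S) = 7*S (I(S) = 6*S + S = 7*S)
(36*(-80))*(-27/v(-3) + I(-3)) = (36*(-80))*(-27/(-9 + 2/(-3)) + 7*(-3)) = -2880*(-27/(-9 + 2*(-1/3)) - 21) = -2880*(-27/(-9 - 2/3) - 21) = -2880*(-27/(-29/3) - 21) = -2880*(-27*(-3/29) - 21) = -2880*(81/29 - 21) = -2880*(-528/29) = 1520640/29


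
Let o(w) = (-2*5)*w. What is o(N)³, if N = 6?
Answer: -216000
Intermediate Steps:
o(w) = -10*w
o(N)³ = (-10*6)³ = (-60)³ = -216000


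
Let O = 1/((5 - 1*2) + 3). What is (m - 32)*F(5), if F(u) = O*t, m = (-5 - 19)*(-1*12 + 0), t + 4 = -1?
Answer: -640/3 ≈ -213.33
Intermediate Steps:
t = -5 (t = -4 - 1 = -5)
O = 1/6 (O = 1/((5 - 2) + 3) = 1/(3 + 3) = 1/6 ≈ 0.16667)
m = 288 (m = -24*(-12 + 0) = -24*(-12) = 288)
F(u) = -5/6 (F(u) = (1/6)*(-5) = -5/6)
(m - 32)*F(5) = (288 - 32)*(-5/6) = 256*(-5/6) = -640/3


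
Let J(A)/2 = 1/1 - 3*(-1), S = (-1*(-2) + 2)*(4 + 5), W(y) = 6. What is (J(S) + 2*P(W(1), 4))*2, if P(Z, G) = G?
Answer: 32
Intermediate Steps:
S = 36 (S = (2 + 2)*9 = 4*9 = 36)
J(A) = 8 (J(A) = 2*(1/1 - 3*(-1)) = 2*(1 + 3) = 2*4 = 8)
(J(S) + 2*P(W(1), 4))*2 = (8 + 2*4)*2 = (8 + 8)*2 = 16*2 = 32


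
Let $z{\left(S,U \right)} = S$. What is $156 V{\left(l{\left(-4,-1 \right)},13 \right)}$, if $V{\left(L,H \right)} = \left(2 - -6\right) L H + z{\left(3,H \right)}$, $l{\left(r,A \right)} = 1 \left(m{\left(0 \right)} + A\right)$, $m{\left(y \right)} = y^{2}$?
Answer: $-15756$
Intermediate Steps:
$l{\left(r,A \right)} = A$ ($l{\left(r,A \right)} = 1 \left(0^{2} + A\right) = 1 \left(0 + A\right) = 1 A = A$)
$V{\left(L,H \right)} = 3 + 8 H L$ ($V{\left(L,H \right)} = \left(2 - -6\right) L H + 3 = \left(2 + 6\right) L H + 3 = 8 L H + 3 = 8 H L + 3 = 3 + 8 H L$)
$156 V{\left(l{\left(-4,-1 \right)},13 \right)} = 156 \left(3 + 8 \cdot 13 \left(-1\right)\right) = 156 \left(3 - 104\right) = 156 \left(-101\right) = -15756$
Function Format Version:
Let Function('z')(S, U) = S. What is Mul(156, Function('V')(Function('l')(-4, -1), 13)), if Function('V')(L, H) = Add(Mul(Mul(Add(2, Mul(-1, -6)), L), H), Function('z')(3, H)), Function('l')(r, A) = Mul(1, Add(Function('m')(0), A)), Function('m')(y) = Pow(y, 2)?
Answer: -15756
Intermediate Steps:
Function('l')(r, A) = A (Function('l')(r, A) = Mul(1, Add(Pow(0, 2), A)) = Mul(1, Add(0, A)) = Mul(1, A) = A)
Function('V')(L, H) = Add(3, Mul(8, H, L)) (Function('V')(L, H) = Add(Mul(Mul(Add(2, Mul(-1, -6)), L), H), 3) = Add(Mul(Mul(Add(2, 6), L), H), 3) = Add(Mul(Mul(8, L), H), 3) = Add(Mul(8, H, L), 3) = Add(3, Mul(8, H, L)))
Mul(156, Function('V')(Function('l')(-4, -1), 13)) = Mul(156, Add(3, Mul(8, 13, -1))) = Mul(156, Add(3, -104)) = Mul(156, -101) = -15756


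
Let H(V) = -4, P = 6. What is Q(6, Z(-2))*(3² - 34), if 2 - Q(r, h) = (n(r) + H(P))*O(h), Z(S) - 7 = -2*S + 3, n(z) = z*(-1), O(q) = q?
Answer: -3550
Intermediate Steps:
n(z) = -z
Z(S) = 10 - 2*S (Z(S) = 7 + (-2*S + 3) = 7 + (3 - 2*S) = 10 - 2*S)
Q(r, h) = 2 - h*(-4 - r) (Q(r, h) = 2 - (-r - 4)*h = 2 - (-4 - r)*h = 2 - h*(-4 - r))
Q(6, Z(-2))*(3² - 34) = (2 + 4*(10 - 2*(-2)) + (10 - 2*(-2))*6)*(3² - 34) = (2 + 4*(10 + 4) + (10 + 4)*6)*(9 - 34) = (2 + 4*14 + 14*6)*(-25) = (2 + 56 + 84)*(-25) = 142*(-25) = -3550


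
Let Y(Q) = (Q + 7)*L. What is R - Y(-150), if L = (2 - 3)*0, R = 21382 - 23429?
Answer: -2047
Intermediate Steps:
R = -2047
L = 0 (L = -1*0 = 0)
Y(Q) = 0 (Y(Q) = (Q + 7)*0 = (7 + Q)*0 = 0)
R - Y(-150) = -2047 - 1*0 = -2047 + 0 = -2047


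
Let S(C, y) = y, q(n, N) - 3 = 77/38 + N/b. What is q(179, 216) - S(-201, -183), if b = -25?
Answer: 170417/950 ≈ 179.39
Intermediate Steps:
q(n, N) = 191/38 - N/25 (q(n, N) = 3 + (77/38 + N/(-25)) = 3 + (77*(1/38) + N*(-1/25)) = 3 + (77/38 - N/25) = 191/38 - N/25)
q(179, 216) - S(-201, -183) = (191/38 - 1/25*216) - 1*(-183) = (191/38 - 216/25) + 183 = -3433/950 + 183 = 170417/950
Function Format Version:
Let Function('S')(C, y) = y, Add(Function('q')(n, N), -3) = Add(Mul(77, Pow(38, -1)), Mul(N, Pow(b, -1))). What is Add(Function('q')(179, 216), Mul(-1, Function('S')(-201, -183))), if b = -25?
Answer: Rational(170417, 950) ≈ 179.39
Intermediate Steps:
Function('q')(n, N) = Add(Rational(191, 38), Mul(Rational(-1, 25), N)) (Function('q')(n, N) = Add(3, Add(Mul(77, Pow(38, -1)), Mul(N, Pow(-25, -1)))) = Add(3, Add(Mul(77, Rational(1, 38)), Mul(N, Rational(-1, 25)))) = Add(3, Add(Rational(77, 38), Mul(Rational(-1, 25), N))) = Add(Rational(191, 38), Mul(Rational(-1, 25), N)))
Add(Function('q')(179, 216), Mul(-1, Function('S')(-201, -183))) = Add(Add(Rational(191, 38), Mul(Rational(-1, 25), 216)), Mul(-1, -183)) = Add(Add(Rational(191, 38), Rational(-216, 25)), 183) = Add(Rational(-3433, 950), 183) = Rational(170417, 950)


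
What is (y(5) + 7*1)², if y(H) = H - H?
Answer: 49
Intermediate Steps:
y(H) = 0
(y(5) + 7*1)² = (0 + 7*1)² = (0 + 7)² = 7² = 49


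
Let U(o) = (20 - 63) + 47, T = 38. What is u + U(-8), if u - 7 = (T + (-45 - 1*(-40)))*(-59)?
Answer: -1936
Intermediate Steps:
U(o) = 4 (U(o) = -43 + 47 = 4)
u = -1940 (u = 7 + (38 + (-45 - 1*(-40)))*(-59) = 7 + (38 + (-45 + 40))*(-59) = 7 + (38 - 5)*(-59) = 7 + 33*(-59) = 7 - 1947 = -1940)
u + U(-8) = -1940 + 4 = -1936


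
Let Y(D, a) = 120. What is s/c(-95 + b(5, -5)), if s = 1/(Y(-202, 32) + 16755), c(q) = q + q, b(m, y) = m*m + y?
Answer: -1/2531250 ≈ -3.9506e-7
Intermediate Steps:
b(m, y) = y + m² (b(m, y) = m² + y = y + m²)
c(q) = 2*q
s = 1/16875 (s = 1/(120 + 16755) = 1/16875 ≈ 5.9259e-5)
s/c(-95 + b(5, -5)) = 1/(16875*((2*(-95 + (-5 + 5²))))) = 1/(16875*((2*(-95 + (-5 + 25))))) = 1/(16875*((2*(-95 + 20)))) = 1/(16875*((2*(-75)))) = (1/16875)/(-150) = (1/16875)*(-1/150) = -1/2531250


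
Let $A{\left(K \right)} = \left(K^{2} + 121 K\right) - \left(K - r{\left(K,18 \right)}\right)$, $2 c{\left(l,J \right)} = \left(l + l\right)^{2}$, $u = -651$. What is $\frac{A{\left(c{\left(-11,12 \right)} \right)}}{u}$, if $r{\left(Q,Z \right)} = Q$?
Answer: $- \frac{29282}{217} \approx -134.94$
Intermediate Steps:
$c{\left(l,J \right)} = 2 l^{2}$ ($c{\left(l,J \right)} = \frac{\left(l + l\right)^{2}}{2} = \frac{\left(2 l\right)^{2}}{2} = \frac{4 l^{2}}{2} = 2 l^{2}$)
$A{\left(K \right)} = K^{2} + 121 K$ ($A{\left(K \right)} = \left(K^{2} + 121 K\right) + \left(K - K\right) = \left(K^{2} + 121 K\right) + 0 = K^{2} + 121 K$)
$\frac{A{\left(c{\left(-11,12 \right)} \right)}}{u} = \frac{2 \left(-11\right)^{2} \left(121 + 2 \left(-11\right)^{2}\right)}{-651} = 2 \cdot 121 \left(121 + 2 \cdot 121\right) \left(- \frac{1}{651}\right) = 242 \left(121 + 242\right) \left(- \frac{1}{651}\right) = 242 \cdot 363 \left(- \frac{1}{651}\right) = 87846 \left(- \frac{1}{651}\right) = - \frac{29282}{217}$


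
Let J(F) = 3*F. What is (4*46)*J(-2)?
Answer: -1104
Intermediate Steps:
(4*46)*J(-2) = (4*46)*(3*(-2)) = 184*(-6) = -1104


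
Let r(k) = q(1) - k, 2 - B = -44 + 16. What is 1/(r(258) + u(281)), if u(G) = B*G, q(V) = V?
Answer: 1/8173 ≈ 0.00012235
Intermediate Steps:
B = 30 (B = 2 - (-44 + 16) = 2 - 1*(-28) = 2 + 28 = 30)
r(k) = 1 - k
u(G) = 30*G
1/(r(258) + u(281)) = 1/((1 - 1*258) + 30*281) = 1/((1 - 258) + 8430) = 1/(-257 + 8430) = 1/8173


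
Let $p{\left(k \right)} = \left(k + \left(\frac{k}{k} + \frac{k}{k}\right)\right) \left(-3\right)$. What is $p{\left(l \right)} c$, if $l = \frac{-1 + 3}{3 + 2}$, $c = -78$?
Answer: $\frac{2808}{5} \approx 561.6$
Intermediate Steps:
$l = \frac{2}{5} \approx 0.4$
$p{\left(k \right)} = -6 - 3 k$ ($p{\left(k \right)} = \left(k + \left(1 + 1\right)\right) \left(-3\right) = \left(k + 2\right) \left(-3\right) = \left(2 + k\right) \left(-3\right) = -6 - 3 k$)
$p{\left(l \right)} c = \left(-6 - \frac{6}{5}\right) \left(-78\right) = \left(- \frac{36}{5}\right) \left(-78\right) = \frac{2808}{5}$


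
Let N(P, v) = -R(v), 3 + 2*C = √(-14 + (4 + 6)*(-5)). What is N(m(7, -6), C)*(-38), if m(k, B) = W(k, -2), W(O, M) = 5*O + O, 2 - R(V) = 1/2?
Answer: 57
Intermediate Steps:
R(V) = 3/2 (R(V) = 2 - 1/2 = 2 - 1*½ = 2 - ½ = 3/2)
W(O, M) = 6*O
C = -3/2 + 4*I (C = -3/2 + √(-14 + (4 + 6)*(-5))/2 = -3/2 + √(-14 + 10*(-5))/2 = -3/2 + √(-14 - 50)/2 = -3/2 + √(-64)/2 = -3/2 + (8*I)/2 = -3/2 + 4*I ≈ -1.5 + 4.0*I)
m(k, B) = 6*k
N(P, v) = -3/2 (N(P, v) = -1*3/2 = -3/2)
N(m(7, -6), C)*(-38) = -3/2*(-38) = 57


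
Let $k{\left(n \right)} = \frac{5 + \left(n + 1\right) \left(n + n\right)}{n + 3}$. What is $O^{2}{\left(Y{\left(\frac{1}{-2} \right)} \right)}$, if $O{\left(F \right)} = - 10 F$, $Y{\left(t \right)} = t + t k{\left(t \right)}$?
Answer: $196$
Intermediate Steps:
$k{\left(n \right)} = \frac{5 + 2 n \left(1 + n\right)}{3 + n}$ ($k{\left(n \right)} = \frac{5 + \left(1 + n\right) 2 n}{3 + n} = \frac{5 + 2 n \left(1 + n\right)}{3 + n}$)
$Y{\left(t \right)} = t + \frac{t \left(5 + 2 t + 2 t^{2}\right)}{3 + t}$ ($Y{\left(t \right)} = t + t \frac{5 + 2 t + 2 t^{2}}{3 + t} = t + \frac{t \left(5 + 2 t + 2 t^{2}\right)}{3 + t}$)
$O^{2}{\left(Y{\left(\frac{1}{-2} \right)} \right)} = \left(- 10 \frac{8 + 2 \left(\frac{1}{-2}\right)^{2} + \frac{3}{-2}}{\left(-2\right) \left(3 + \frac{1}{-2}\right)}\right)^{2} = \left(- 10 \left(- \frac{8 + 2 \left(- \frac{1}{2}\right)^{2} + 3 \left(- \frac{1}{2}\right)}{2 \left(3 - \frac{1}{2}\right)}\right)\right)^{2} = \left(- 10 \left(- \frac{8 + 2 \cdot \frac{1}{4} - \frac{3}{2}}{2 \cdot \frac{5}{2}}\right)\right)^{2} = \left(- 10 \left(\left(- \frac{1}{2}\right) \frac{2}{5} \left(8 + \frac{1}{2} - \frac{3}{2}\right)\right)\right)^{2} = \left(- 10 \left(\left(- \frac{1}{2}\right) \frac{2}{5} \cdot 7\right)\right)^{2} = \left(\left(-10\right) \left(- \frac{7}{5}\right)\right)^{2} = 14^{2} = 196$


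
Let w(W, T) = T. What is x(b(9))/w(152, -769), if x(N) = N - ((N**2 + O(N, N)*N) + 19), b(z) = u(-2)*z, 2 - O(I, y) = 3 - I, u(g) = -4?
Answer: 2683/769 ≈ 3.4889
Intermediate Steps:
O(I, y) = -1 + I (O(I, y) = 2 - (3 - I) = 2 + (-3 + I) = -1 + I)
b(z) = -4*z
x(N) = -19 + N - N**2 - N*(-1 + N) (x(N) = N - ((N**2 + (-1 + N)*N) + 19) = N - ((N**2 + N*(-1 + N)) + 19) = N - (19 + N**2 + N*(-1 + N)) = N + (-19 - N**2 - N*(-1 + N)) = -19 + N - N**2 - N*(-1 + N))
x(b(9))/w(152, -769) = (-19 - 2*(-4*9)**2 + 2*(-4*9))/(-769) = (-19 - 2*(-36)**2 + 2*(-36))*(-1/769) = (-19 - 2*1296 - 72)*(-1/769) = (-19 - 2592 - 72)*(-1/769) = -2683*(-1/769) = 2683/769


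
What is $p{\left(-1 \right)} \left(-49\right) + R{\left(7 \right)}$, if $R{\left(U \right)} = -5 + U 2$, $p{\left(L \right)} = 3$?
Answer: $-138$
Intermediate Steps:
$R{\left(U \right)} = -5 + 2 U$
$p{\left(-1 \right)} \left(-49\right) + R{\left(7 \right)} = 3 \left(-49\right) + \left(-5 + 2 \cdot 7\right) = -147 + \left(-5 + 14\right) = -147 + 9 = -138$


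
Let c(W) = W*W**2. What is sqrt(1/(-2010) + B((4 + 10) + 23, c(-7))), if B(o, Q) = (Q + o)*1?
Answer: I*sqrt(1236272610)/2010 ≈ 17.493*I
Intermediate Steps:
c(W) = W**3
B(o, Q) = Q + o
sqrt(1/(-2010) + B((4 + 10) + 23, c(-7))) = sqrt(1/(-2010) + ((-7)**3 + ((4 + 10) + 23))) = sqrt(-1/2010 + (-343 + (14 + 23))) = sqrt(-1/2010 + (-343 + 37)) = sqrt(-1/2010 - 306) = sqrt(-615061/2010) = I*sqrt(1236272610)/2010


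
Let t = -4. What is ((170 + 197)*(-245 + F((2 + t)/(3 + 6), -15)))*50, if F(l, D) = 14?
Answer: -4238850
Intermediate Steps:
((170 + 197)*(-245 + F((2 + t)/(3 + 6), -15)))*50 = ((170 + 197)*(-245 + 14))*50 = (367*(-231))*50 = -84777*50 = -4238850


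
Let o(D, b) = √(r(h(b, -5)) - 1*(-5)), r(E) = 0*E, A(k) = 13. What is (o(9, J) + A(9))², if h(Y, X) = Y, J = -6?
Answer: (13 + √5)² ≈ 232.14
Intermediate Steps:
r(E) = 0
o(D, b) = √5 (o(D, b) = √(0 - 1*(-5)) = √(0 + 5) = √5)
(o(9, J) + A(9))² = (√5 + 13)² = (13 + √5)²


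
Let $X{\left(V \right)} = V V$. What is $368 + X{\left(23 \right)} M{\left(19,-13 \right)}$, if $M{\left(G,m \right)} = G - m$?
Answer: $17296$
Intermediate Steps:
$X{\left(V \right)} = V^{2}$
$368 + X{\left(23 \right)} M{\left(19,-13 \right)} = 368 + 23^{2} \left(19 - -13\right) = 368 + 529 \left(19 + 13\right) = 368 + 529 \cdot 32 = 368 + 16928 = 17296$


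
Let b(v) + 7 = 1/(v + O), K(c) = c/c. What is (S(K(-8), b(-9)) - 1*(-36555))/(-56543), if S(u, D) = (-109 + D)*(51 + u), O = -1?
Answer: -152589/282715 ≈ -0.53973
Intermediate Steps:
K(c) = 1
b(v) = -7 + 1/(-1 + v) (b(v) = -7 + 1/(v - 1) = -7 + 1/(-1 + v))
(S(K(-8), b(-9)) - 1*(-36555))/(-56543) = ((-5559 - 109*1 + 51*((8 - 7*(-9))/(-1 - 9)) + ((8 - 7*(-9))/(-1 - 9))*1) - 1*(-36555))/(-56543) = ((-5559 - 109 + 51*((8 + 63)/(-10)) + ((8 + 63)/(-10))*1) + 36555)*(-1/56543) = ((-5559 - 109 + 51*(-⅒*71) - ⅒*71*1) + 36555)*(-1/56543) = ((-5559 - 109 + 51*(-71/10) - 71/10*1) + 36555)*(-1/56543) = ((-5559 - 109 - 3621/10 - 71/10) + 36555)*(-1/56543) = (-30186/5 + 36555)*(-1/56543) = (152589/5)*(-1/56543) = -152589/282715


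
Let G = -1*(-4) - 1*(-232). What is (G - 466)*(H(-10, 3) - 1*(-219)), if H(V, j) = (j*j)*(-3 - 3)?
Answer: -37950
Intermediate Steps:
H(V, j) = -6*j² (H(V, j) = j²*(-6) = -6*j²)
G = 236 (G = 4 + 232 = 236)
(G - 466)*(H(-10, 3) - 1*(-219)) = (236 - 466)*(-6*3² - 1*(-219)) = -230*(-6*9 + 219) = -230*(-54 + 219) = -230*165 = -37950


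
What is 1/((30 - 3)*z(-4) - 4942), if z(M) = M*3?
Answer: -1/5266 ≈ -0.00018990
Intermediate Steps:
z(M) = 3*M
1/((30 - 3)*z(-4) - 4942) = 1/((30 - 3)*(3*(-4)) - 4942) = 1/(27*(-12) - 4942) = 1/(-324 - 4942) = 1/(-5266) = -1/5266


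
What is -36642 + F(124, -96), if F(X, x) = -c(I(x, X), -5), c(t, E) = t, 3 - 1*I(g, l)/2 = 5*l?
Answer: -35408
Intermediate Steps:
I(g, l) = 6 - 10*l
F(X, x) = -6 + 10*X (F(X, x) = -(6 - 10*X) = -6 + 10*X)
-36642 + F(124, -96) = -36642 + (-6 + 10*124) = -36642 + (-6 + 1240) = -36642 + 1234 = -35408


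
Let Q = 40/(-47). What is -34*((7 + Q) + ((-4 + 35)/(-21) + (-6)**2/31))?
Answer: -6069136/30597 ≈ -198.36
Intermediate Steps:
Q = -40/47 (Q = 40*(-1/47) = -40/47 ≈ -0.85106)
-34*((7 + Q) + ((-4 + 35)/(-21) + (-6)**2/31)) = -34*((7 - 40/47) + ((-4 + 35)/(-21) + (-6)**2/31)) = -34*(289/47 + (31*(-1/21) + 36*(1/31))) = -34*(289/47 + (-31/21 + 36/31)) = -34*(289/47 - 205/651) = -34*178504/30597 = -6069136/30597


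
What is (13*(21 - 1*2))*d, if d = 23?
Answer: 5681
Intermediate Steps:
(13*(21 - 1*2))*d = (13*(21 - 1*2))*23 = (13*(21 - 2))*23 = (13*19)*23 = 247*23 = 5681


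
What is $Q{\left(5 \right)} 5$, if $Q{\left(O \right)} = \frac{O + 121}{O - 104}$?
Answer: $- \frac{70}{11} \approx -6.3636$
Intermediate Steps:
$Q{\left(O \right)} = \frac{121 + O}{-104 + O}$
$Q{\left(5 \right)} 5 = \frac{121 + 5}{-104 + 5} \cdot 5 = \frac{1}{-99} \cdot 126 \cdot 5 = \left(- \frac{1}{99}\right) 126 \cdot 5 = \left(- \frac{14}{11}\right) 5 = - \frac{70}{11}$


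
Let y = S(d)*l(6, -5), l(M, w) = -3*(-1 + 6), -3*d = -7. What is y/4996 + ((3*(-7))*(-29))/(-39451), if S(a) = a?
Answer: -4423349/197097196 ≈ -0.022442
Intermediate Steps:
d = 7/3 (d = -⅓*(-7) = 7/3 ≈ 2.3333)
l(M, w) = -15 (l(M, w) = -3*5 = -15)
y = -35 (y = (7/3)*(-15) = -35)
y/4996 + ((3*(-7))*(-29))/(-39451) = -35/4996 + ((3*(-7))*(-29))/(-39451) = -35*1/4996 - 21*(-29)*(-1/39451) = -35/4996 + 609*(-1/39451) = -35/4996 - 609/39451 = -4423349/197097196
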